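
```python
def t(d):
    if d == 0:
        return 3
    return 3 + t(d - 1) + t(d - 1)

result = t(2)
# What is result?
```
Call trace (a repeated sub-call is expanded the first time; later identical calls just restate its return value):
t(d=2)
  t(d=1)
    t(d=0)
    -> return 3
    t(d=0)
    -> return 3
  -> return 9
  t(d=1) -> return 9  (same call as traced above)
-> return 21

Final answer: 21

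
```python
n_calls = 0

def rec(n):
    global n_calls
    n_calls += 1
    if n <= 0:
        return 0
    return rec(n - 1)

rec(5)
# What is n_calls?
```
Call trace:
rec(n=5)
  rec(n=4)
    rec(n=3)
      rec(n=2)
        rec(n=1)
          rec(n=0)
          -> return 0
        -> return 0
      -> return 0
    -> return 0
  -> return 0
-> return 0

n_calls is incremented once per call. rec is entered once for each n = 5, 4, 3, 2, 1, 0 (the n <= 0 call returns without recursing), i.e. 5 + 1 calls.
n_calls = 6

Final answer: 6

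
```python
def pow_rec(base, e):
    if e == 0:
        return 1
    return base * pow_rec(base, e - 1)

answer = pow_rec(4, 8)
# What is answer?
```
Call trace:
pow_rec(base=4, e=8)
  pow_rec(base=4, e=7)
    pow_rec(base=4, e=6)
      pow_rec(base=4, e=5)
        pow_rec(base=4, e=4)
          pow_rec(base=4, e=3)
            pow_rec(base=4, e=2)
              pow_rec(base=4, e=1)
                pow_rec(base=4, e=0)
                -> return 1
              -> return 4
            -> return 16
          -> return 64
        -> return 256
      -> return 1024
    -> return 4096
  -> return 16384
-> return 65536

Final answer: 65536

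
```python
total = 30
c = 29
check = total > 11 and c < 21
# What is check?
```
Trace:
  total=30
  total=30, c=29
  total=30, c=29, check=False

Final answer: False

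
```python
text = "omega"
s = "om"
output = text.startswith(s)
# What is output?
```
Trace:
  text='omega'
  text='omega', s='om'
  text='omega', s='om', output=True

Final answer: True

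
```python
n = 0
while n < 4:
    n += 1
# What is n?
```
Trace:
  n=0
  n=1
  n=2
  n=3
  n=4

Final answer: 4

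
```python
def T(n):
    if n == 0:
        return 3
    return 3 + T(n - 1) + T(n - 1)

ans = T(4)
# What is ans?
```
Call trace (a repeated sub-call is expanded the first time; later identical calls just restate its return value):
T(n=4)
  T(n=3)
    T(n=2)
      T(n=1)
        T(n=0)
        -> return 3
        T(n=0)
        -> return 3
      -> return 9
      T(n=1) -> return 9  (same call as traced above)
    -> return 21
    T(n=2) -> return 21  (same call as traced above)
  -> return 45
  T(n=3) -> return 45  (same call as traced above)
-> return 93

Final answer: 93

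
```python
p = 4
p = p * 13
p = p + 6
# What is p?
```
Trace:
  p=4
  p=52
  p=58

Final answer: 58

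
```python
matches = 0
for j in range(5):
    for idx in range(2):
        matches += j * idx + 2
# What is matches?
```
Trace:
  matches=0
  matches=2, j=0, idx=0
  matches=4, j=0, idx=1
  matches=6, j=1, idx=0
  matches=9, j=1, idx=1
  matches=11, j=2, idx=0
  matches=15, j=2, idx=1
  matches=17, j=3, idx=0
  matches=22, j=3, idx=1
  matches=24, j=4, idx=0
  matches=30, j=4, idx=1

Final answer: 30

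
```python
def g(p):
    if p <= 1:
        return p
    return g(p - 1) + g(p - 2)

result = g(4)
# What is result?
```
Call trace (a repeated sub-call is expanded the first time; later identical calls just restate its return value):
g(p=4)
  g(p=3)
    g(p=2)
      g(p=1)
      -> return 1
      g(p=0)
      -> return 0
    -> return 1
    g(p=1)
    -> return 1
  -> return 2
  g(p=2) -> return 1  (same call as traced above)
-> return 3

Final answer: 3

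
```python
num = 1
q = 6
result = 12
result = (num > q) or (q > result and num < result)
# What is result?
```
Trace:
  num=1
  num=1, q=6
  num=1, q=6, result=12
  num=1, q=6, result=False

Final answer: False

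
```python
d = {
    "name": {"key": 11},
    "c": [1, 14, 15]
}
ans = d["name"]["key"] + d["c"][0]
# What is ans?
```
Trace:
  d={'name': {'key': 11}, 'c': [1, 14, 15]}
  d={'name': {'key': 11}, 'c': [1, 14, 15]}, ans=12

Final answer: 12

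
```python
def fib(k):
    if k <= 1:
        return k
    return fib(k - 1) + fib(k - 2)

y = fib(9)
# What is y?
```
Call trace (a repeated sub-call is expanded the first time; later identical calls just restate its return value):
fib(k=9)
  fib(k=8)
    fib(k=7)
      fib(k=6)
        fib(k=5)
          fib(k=4)
            fib(k=3)
              fib(k=2)
                fib(k=1)
                -> return 1
                fib(k=0)
                -> return 0
              -> return 1
              fib(k=1)
              -> return 1
            -> return 2
            fib(k=2) -> return 1  (same call as traced above)
          -> return 3
          fib(k=3) -> return 2  (same call as traced above)
        -> return 5
        fib(k=4) -> return 3  (same call as traced above)
      -> return 8
      fib(k=5) -> return 5  (same call as traced above)
    -> return 13
    fib(k=6) -> return 8  (same call as traced above)
  -> return 21
  fib(k=7) -> return 13  (same call as traced above)
-> return 34

Final answer: 34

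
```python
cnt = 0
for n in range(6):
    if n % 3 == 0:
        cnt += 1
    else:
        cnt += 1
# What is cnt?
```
Trace:
  cnt=0
  cnt=1, n=0
  cnt=2, n=1
  cnt=3, n=2
  cnt=4, n=3
  cnt=5, n=4
  cnt=6, n=5

Final answer: 6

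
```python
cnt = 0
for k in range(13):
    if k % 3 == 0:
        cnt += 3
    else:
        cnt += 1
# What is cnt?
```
Trace:
  cnt=0
  cnt=3, k=0
  cnt=4, k=1
  cnt=5, k=2
  cnt=8, k=3
  cnt=9, k=4
  cnt=10, k=5
  cnt=13, k=6
  cnt=14, k=7
  cnt=15, k=8
  cnt=18, k=9
  cnt=19, k=10
  cnt=20, k=11
  cnt=23, k=12

Final answer: 23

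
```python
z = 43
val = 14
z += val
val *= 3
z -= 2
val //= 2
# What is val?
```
Trace:
  z=43
  z=43, val=14
  z=57, val=14
  z=57, val=42
  z=55, val=42
  z=55, val=21

Final answer: 21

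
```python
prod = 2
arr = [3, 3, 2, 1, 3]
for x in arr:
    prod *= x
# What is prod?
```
Trace:
  prod=2
  prod=6, x=3
  prod=18, x=3
  prod=36, x=2
  prod=36, x=1
  prod=108, x=3

Final answer: 108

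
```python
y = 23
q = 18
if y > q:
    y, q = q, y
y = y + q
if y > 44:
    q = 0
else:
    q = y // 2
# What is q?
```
Trace:
  y=23
  y=23, q=18
  y=18, q=23
  y=41, q=23
  y=41, q=20

Final answer: 20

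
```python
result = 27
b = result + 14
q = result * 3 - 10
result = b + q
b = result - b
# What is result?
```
Trace:
  result=27
  result=27, b=41
  result=27, b=41, q=71
  result=112, b=41, q=71
  result=112, b=71, q=71

Final answer: 112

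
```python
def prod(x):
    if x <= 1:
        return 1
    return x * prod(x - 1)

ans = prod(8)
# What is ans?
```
Call trace:
prod(x=8)
  prod(x=7)
    prod(x=6)
      prod(x=5)
        prod(x=4)
          prod(x=3)
            prod(x=2)
              prod(x=1)
              -> return 1
            -> return 2
          -> return 6
        -> return 24
      -> return 120
    -> return 720
  -> return 5040
-> return 40320

Final answer: 40320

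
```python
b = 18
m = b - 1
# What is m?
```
Trace:
  b=18
  b=18, m=17

Final answer: 17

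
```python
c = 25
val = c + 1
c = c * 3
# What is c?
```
Trace:
  c=25
  c=25, val=26
  c=75, val=26

Final answer: 75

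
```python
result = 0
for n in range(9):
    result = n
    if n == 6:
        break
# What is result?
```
Trace:
  result=0
  result=0, n=0
  result=1, n=1
  result=2, n=2
  result=3, n=3
  result=4, n=4
  result=5, n=5
  result=6, n=6

Final answer: 6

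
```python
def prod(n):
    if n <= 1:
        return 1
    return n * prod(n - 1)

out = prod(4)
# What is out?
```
Call trace:
prod(n=4)
  prod(n=3)
    prod(n=2)
      prod(n=1)
      -> return 1
    -> return 2
  -> return 6
-> return 24

Final answer: 24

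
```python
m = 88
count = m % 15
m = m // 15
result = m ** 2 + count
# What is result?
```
Trace:
  m=88
  m=88, count=13
  m=5, count=13
  m=5, count=13, result=38

Final answer: 38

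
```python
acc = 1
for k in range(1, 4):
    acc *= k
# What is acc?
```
Trace:
  acc=1
  acc=1, k=1
  acc=2, k=2
  acc=6, k=3

Final answer: 6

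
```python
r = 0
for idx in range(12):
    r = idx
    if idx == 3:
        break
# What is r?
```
Trace:
  r=0
  r=0, idx=0
  r=1, idx=1
  r=2, idx=2
  r=3, idx=3

Final answer: 3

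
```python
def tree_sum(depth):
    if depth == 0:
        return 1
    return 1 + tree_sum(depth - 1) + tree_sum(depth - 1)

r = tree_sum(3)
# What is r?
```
Call trace (a repeated sub-call is expanded the first time; later identical calls just restate its return value):
tree_sum(depth=3)
  tree_sum(depth=2)
    tree_sum(depth=1)
      tree_sum(depth=0)
      -> return 1
      tree_sum(depth=0)
      -> return 1
    -> return 3
    tree_sum(depth=1) -> return 3  (same call as traced above)
  -> return 7
  tree_sum(depth=2) -> return 7  (same call as traced above)
-> return 15

Final answer: 15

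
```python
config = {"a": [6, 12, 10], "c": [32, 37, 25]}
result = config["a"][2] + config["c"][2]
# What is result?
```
Trace:
  config={'a': [6, 12, 10], 'c': [32, 37, 25]}
  config={'a': [6, 12, 10], 'c': [32, 37, 25]}, result=35

Final answer: 35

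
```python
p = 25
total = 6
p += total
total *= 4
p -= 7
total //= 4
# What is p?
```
Trace:
  p=25
  p=25, total=6
  p=31, total=6
  p=31, total=24
  p=24, total=24
  p=24, total=6

Final answer: 24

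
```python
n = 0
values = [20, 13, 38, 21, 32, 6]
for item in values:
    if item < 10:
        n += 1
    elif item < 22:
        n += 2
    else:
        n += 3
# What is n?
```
Trace:
  n=0
  n=2, item=20
  n=4, item=13
  n=7, item=38
  n=9, item=21
  n=12, item=32
  n=13, item=6

Final answer: 13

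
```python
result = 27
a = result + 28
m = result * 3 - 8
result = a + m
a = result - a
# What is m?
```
Trace:
  result=27
  result=27, a=55
  result=27, a=55, m=73
  result=128, a=55, m=73
  result=128, a=73, m=73

Final answer: 73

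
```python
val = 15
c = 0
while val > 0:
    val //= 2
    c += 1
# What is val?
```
Trace:
  val=15
  val=15, c=0
  val=7, c=1
  val=3, c=2
  val=1, c=3
  val=0, c=4

Final answer: 0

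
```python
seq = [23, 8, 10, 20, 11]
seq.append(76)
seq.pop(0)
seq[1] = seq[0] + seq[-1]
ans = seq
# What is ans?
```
Trace:
  seq=[23, 8, 10, 20, 11]
  seq=[23, 8, 10, 20, 11, 76]
  seq=[8, 10, 20, 11, 76]
  seq=[8, 84, 20, 11, 76]
  seq=[8, 84, 20, 11, 76], ans=[8, 84, 20, 11, 76]

Final answer: [8, 84, 20, 11, 76]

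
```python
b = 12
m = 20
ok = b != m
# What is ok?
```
Trace:
  b=12
  b=12, m=20
  b=12, m=20, ok=True

Final answer: True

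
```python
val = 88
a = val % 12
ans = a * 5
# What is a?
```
Trace:
  val=88
  val=88, a=4
  val=88, a=4, ans=20

Final answer: 4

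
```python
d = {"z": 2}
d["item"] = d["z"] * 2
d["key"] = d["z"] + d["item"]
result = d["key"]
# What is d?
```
Trace:
  d={'z': 2}
  d={'z': 2, 'item': 4}
  d={'z': 2, 'item': 4, 'key': 6}
  d={'z': 2, 'item': 4, 'key': 6}, result=6

Final answer: {'z': 2, 'item': 4, 'key': 6}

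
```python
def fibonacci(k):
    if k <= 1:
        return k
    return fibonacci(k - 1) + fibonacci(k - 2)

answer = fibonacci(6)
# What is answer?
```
Call trace (a repeated sub-call is expanded the first time; later identical calls just restate its return value):
fibonacci(k=6)
  fibonacci(k=5)
    fibonacci(k=4)
      fibonacci(k=3)
        fibonacci(k=2)
          fibonacci(k=1)
          -> return 1
          fibonacci(k=0)
          -> return 0
        -> return 1
        fibonacci(k=1)
        -> return 1
      -> return 2
      fibonacci(k=2) -> return 1  (same call as traced above)
    -> return 3
    fibonacci(k=3) -> return 2  (same call as traced above)
  -> return 5
  fibonacci(k=4) -> return 3  (same call as traced above)
-> return 8

Final answer: 8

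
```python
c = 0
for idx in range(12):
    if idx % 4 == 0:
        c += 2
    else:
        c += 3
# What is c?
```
Trace:
  c=0
  c=2, idx=0
  c=5, idx=1
  c=8, idx=2
  c=11, idx=3
  c=13, idx=4
  c=16, idx=5
  c=19, idx=6
  c=22, idx=7
  c=24, idx=8
  c=27, idx=9
  c=30, idx=10
  c=33, idx=11

Final answer: 33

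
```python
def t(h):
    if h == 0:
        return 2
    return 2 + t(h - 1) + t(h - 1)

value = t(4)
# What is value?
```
Call trace (a repeated sub-call is expanded the first time; later identical calls just restate its return value):
t(h=4)
  t(h=3)
    t(h=2)
      t(h=1)
        t(h=0)
        -> return 2
        t(h=0)
        -> return 2
      -> return 6
      t(h=1) -> return 6  (same call as traced above)
    -> return 14
    t(h=2) -> return 14  (same call as traced above)
  -> return 30
  t(h=3) -> return 30  (same call as traced above)
-> return 62

Final answer: 62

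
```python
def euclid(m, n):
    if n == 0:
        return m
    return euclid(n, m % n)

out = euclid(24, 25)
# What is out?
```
Call trace:
euclid(m=24, n=25)
  euclid(m=25, n=24)
    euclid(m=24, n=1)
      euclid(m=1, n=0)
      -> return 1
    -> return 1
  -> return 1
-> return 1

Final answer: 1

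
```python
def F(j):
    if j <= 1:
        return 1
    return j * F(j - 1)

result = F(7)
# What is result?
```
Call trace:
F(j=7)
  F(j=6)
    F(j=5)
      F(j=4)
        F(j=3)
          F(j=2)
            F(j=1)
            -> return 1
          -> return 2
        -> return 6
      -> return 24
    -> return 120
  -> return 720
-> return 5040

Final answer: 5040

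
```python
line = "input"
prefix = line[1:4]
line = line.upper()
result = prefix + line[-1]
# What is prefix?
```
Trace:
  line='input'
  line='input', prefix='npu'
  line='INPUT', prefix='npu'
  line='INPUT', prefix='npu', result='npuT'

Final answer: 'npu'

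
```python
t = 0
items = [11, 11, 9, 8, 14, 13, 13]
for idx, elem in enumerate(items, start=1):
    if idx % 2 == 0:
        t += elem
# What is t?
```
Trace:
  t=0
  t=0, idx=1, elem=11
  t=11, idx=2, elem=11
  t=11, idx=3, elem=9
  t=19, idx=4, elem=8
  t=19, idx=5, elem=14
  t=32, idx=6, elem=13
  t=32, idx=7, elem=13

Final answer: 32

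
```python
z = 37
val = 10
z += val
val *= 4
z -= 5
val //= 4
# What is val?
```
Trace:
  z=37
  z=37, val=10
  z=47, val=10
  z=47, val=40
  z=42, val=40
  z=42, val=10

Final answer: 10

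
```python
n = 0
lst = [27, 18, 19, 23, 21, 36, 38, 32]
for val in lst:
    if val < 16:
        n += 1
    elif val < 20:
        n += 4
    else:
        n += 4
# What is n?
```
Trace:
  n=0
  n=4, val=27
  n=8, val=18
  n=12, val=19
  n=16, val=23
  n=20, val=21
  n=24, val=36
  n=28, val=38
  n=32, val=32

Final answer: 32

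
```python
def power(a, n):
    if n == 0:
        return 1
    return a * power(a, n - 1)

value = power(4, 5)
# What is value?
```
Call trace:
power(a=4, n=5)
  power(a=4, n=4)
    power(a=4, n=3)
      power(a=4, n=2)
        power(a=4, n=1)
          power(a=4, n=0)
          -> return 1
        -> return 4
      -> return 16
    -> return 64
  -> return 256
-> return 1024

Final answer: 1024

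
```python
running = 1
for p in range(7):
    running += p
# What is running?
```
Trace:
  running=1
  running=1, p=0
  running=2, p=1
  running=4, p=2
  running=7, p=3
  running=11, p=4
  running=16, p=5
  running=22, p=6

Final answer: 22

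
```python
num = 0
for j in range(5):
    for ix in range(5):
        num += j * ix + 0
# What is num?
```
Trace:
  num=0
  num=0, j=0, ix=0
  num=0, j=0, ix=1
  num=0, j=0, ix=2
  num=0, j=0, ix=3
  num=0, j=0, ix=4
  num=0, j=1, ix=0
  num=1, j=1, ix=1
  num=3, j=1, ix=2
  num=6, j=1, ix=3
  num=10, j=1, ix=4
  num=10, j=2, ix=0
  num=12, j=2, ix=1
  num=16, j=2, ix=2
  num=22, j=2, ix=3
  num=30, j=2, ix=4
  num=30, j=3, ix=0
  num=33, j=3, ix=1
  num=39, j=3, ix=2
  num=48, j=3, ix=3
  num=60, j=3, ix=4
  num=60, j=4, ix=0
  num=64, j=4, ix=1
  num=72, j=4, ix=2
  num=84, j=4, ix=3
  num=100, j=4, ix=4

Final answer: 100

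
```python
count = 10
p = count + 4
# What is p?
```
Trace:
  count=10
  count=10, p=14

Final answer: 14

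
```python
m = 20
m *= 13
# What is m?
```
Trace:
  m=20
  m=260

Final answer: 260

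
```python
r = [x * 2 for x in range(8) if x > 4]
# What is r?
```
Trace:
  x=0
  x=1
  x=2
  x=3
  x=4
  x=5
  x=6
  x=7
  r=[10, 12, 14]

Final answer: [10, 12, 14]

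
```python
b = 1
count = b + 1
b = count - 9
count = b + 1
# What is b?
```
Trace:
  b=1
  b=1, count=2
  b=-7, count=2
  b=-7, count=-6

Final answer: -7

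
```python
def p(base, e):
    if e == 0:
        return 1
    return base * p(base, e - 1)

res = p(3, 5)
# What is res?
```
Call trace:
p(base=3, e=5)
  p(base=3, e=4)
    p(base=3, e=3)
      p(base=3, e=2)
        p(base=3, e=1)
          p(base=3, e=0)
          -> return 1
        -> return 3
      -> return 9
    -> return 27
  -> return 81
-> return 243

Final answer: 243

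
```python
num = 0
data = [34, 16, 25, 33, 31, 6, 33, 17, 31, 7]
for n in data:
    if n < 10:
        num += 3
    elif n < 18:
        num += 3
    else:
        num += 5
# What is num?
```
Trace:
  num=0
  num=5, n=34
  num=8, n=16
  num=13, n=25
  num=18, n=33
  num=23, n=31
  num=26, n=6
  num=31, n=33
  num=34, n=17
  num=39, n=31
  num=42, n=7

Final answer: 42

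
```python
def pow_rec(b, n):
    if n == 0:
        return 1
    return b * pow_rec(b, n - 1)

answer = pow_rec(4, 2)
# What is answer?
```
Call trace:
pow_rec(b=4, n=2)
  pow_rec(b=4, n=1)
    pow_rec(b=4, n=0)
    -> return 1
  -> return 4
-> return 16

Final answer: 16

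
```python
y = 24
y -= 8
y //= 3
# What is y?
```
Trace:
  y=24
  y=16
  y=5

Final answer: 5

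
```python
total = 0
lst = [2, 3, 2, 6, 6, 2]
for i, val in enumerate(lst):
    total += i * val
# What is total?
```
Trace:
  total=0
  total=0, i=0, val=2
  total=3, i=1, val=3
  total=7, i=2, val=2
  total=25, i=3, val=6
  total=49, i=4, val=6
  total=59, i=5, val=2

Final answer: 59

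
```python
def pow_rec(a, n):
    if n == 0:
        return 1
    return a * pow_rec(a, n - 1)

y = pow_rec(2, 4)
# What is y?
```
Call trace:
pow_rec(a=2, n=4)
  pow_rec(a=2, n=3)
    pow_rec(a=2, n=2)
      pow_rec(a=2, n=1)
        pow_rec(a=2, n=0)
        -> return 1
      -> return 2
    -> return 4
  -> return 8
-> return 16

Final answer: 16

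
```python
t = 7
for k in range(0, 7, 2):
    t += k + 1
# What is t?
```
Trace:
  t=7
  t=8, k=0
  t=11, k=2
  t=16, k=4
  t=23, k=6

Final answer: 23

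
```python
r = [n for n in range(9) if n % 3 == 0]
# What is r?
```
Trace:
  n=0
  n=1
  n=2
  n=3
  n=4
  n=5
  n=6
  n=7
  n=8
  r=[0, 3, 6]

Final answer: [0, 3, 6]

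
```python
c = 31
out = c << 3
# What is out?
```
Trace:
  c=31
  c=31, out=248

Final answer: 248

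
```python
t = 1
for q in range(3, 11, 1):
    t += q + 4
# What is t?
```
Trace:
  t=1
  t=8, q=3
  t=16, q=4
  t=25, q=5
  t=35, q=6
  t=46, q=7
  t=58, q=8
  t=71, q=9
  t=85, q=10

Final answer: 85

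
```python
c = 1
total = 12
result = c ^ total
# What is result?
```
Trace:
  c=1
  c=1, total=12
  c=1, total=12, result=13

Final answer: 13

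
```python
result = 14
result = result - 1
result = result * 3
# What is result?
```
Trace:
  result=14
  result=13
  result=39

Final answer: 39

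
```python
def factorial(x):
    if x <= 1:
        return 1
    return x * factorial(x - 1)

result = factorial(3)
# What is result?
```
Call trace:
factorial(x=3)
  factorial(x=2)
    factorial(x=1)
    -> return 1
  -> return 2
-> return 6

Final answer: 6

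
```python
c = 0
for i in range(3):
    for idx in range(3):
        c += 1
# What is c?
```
Trace:
  c=0
  c=1, i=0, idx=0
  c=2, i=0, idx=1
  c=3, i=0, idx=2
  c=4, i=1, idx=0
  c=5, i=1, idx=1
  c=6, i=1, idx=2
  c=7, i=2, idx=0
  c=8, i=2, idx=1
  c=9, i=2, idx=2

Final answer: 9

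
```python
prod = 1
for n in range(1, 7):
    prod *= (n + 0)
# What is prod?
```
Trace:
  prod=1
  prod=1, n=1
  prod=2, n=2
  prod=6, n=3
  prod=24, n=4
  prod=120, n=5
  prod=720, n=6

Final answer: 720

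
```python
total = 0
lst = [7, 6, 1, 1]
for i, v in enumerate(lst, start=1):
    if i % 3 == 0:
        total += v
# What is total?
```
Trace:
  total=0
  total=0, i=1, v=7
  total=0, i=2, v=6
  total=1, i=3, v=1
  total=1, i=4, v=1

Final answer: 1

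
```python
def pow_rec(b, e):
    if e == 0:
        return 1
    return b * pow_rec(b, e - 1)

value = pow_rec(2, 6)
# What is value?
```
Call trace:
pow_rec(b=2, e=6)
  pow_rec(b=2, e=5)
    pow_rec(b=2, e=4)
      pow_rec(b=2, e=3)
        pow_rec(b=2, e=2)
          pow_rec(b=2, e=1)
            pow_rec(b=2, e=0)
            -> return 1
          -> return 2
        -> return 4
      -> return 8
    -> return 16
  -> return 32
-> return 64

Final answer: 64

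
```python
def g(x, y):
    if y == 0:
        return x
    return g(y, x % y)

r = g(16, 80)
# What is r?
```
Call trace:
g(x=16, y=80)
  g(x=80, y=16)
    g(x=16, y=0)
    -> return 16
  -> return 16
-> return 16

Final answer: 16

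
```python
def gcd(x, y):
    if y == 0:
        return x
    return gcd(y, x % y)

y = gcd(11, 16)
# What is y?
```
Call trace:
gcd(x=11, y=16)
  gcd(x=16, y=11)
    gcd(x=11, y=5)
      gcd(x=5, y=1)
        gcd(x=1, y=0)
        -> return 1
      -> return 1
    -> return 1
  -> return 1
-> return 1

Final answer: 1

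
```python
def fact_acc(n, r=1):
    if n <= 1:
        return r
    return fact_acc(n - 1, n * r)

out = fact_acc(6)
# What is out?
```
Call trace:
fact_acc(n=6, r=1)
  fact_acc(n=5, r=6)
    fact_acc(n=4, r=30)
      fact_acc(n=3, r=120)
        fact_acc(n=2, r=360)
          fact_acc(n=1, r=720)
          -> return 720
        -> return 720
      -> return 720
    -> return 720
  -> return 720
-> return 720

Final answer: 720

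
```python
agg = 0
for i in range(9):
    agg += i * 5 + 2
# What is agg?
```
Trace:
  agg=0
  agg=2, i=0
  agg=9, i=1
  agg=21, i=2
  agg=38, i=3
  agg=60, i=4
  agg=87, i=5
  agg=119, i=6
  agg=156, i=7
  agg=198, i=8

Final answer: 198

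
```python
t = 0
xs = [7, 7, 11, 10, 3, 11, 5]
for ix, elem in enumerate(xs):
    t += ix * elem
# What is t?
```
Trace:
  t=0
  t=0, ix=0, elem=7
  t=7, ix=1, elem=7
  t=29, ix=2, elem=11
  t=59, ix=3, elem=10
  t=71, ix=4, elem=3
  t=126, ix=5, elem=11
  t=156, ix=6, elem=5

Final answer: 156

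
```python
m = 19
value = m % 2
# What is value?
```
Trace:
  m=19
  m=19, value=1

Final answer: 1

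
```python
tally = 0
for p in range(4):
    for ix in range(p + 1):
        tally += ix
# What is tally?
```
Trace:
  tally=0
  tally=0, p=0, ix=0
  tally=0, p=1, ix=0
  tally=1, p=1, ix=1
  tally=1, p=2, ix=0
  tally=2, p=2, ix=1
  tally=4, p=2, ix=2
  tally=4, p=3, ix=0
  tally=5, p=3, ix=1
  tally=7, p=3, ix=2
  tally=10, p=3, ix=3

Final answer: 10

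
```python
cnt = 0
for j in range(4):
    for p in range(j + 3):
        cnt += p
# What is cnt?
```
Trace:
  cnt=0
  cnt=0, j=0, p=0
  cnt=1, j=0, p=1
  cnt=3, j=0, p=2
  cnt=3, j=1, p=0
  cnt=4, j=1, p=1
  cnt=6, j=1, p=2
  cnt=9, j=1, p=3
  cnt=9, j=2, p=0
  cnt=10, j=2, p=1
  cnt=12, j=2, p=2
  cnt=15, j=2, p=3
  cnt=19, j=2, p=4
  cnt=19, j=3, p=0
  cnt=20, j=3, p=1
  cnt=22, j=3, p=2
  cnt=25, j=3, p=3
  cnt=29, j=3, p=4
  cnt=34, j=3, p=5

Final answer: 34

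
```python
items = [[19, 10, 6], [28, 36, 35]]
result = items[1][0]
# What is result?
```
Trace:
  items=[[19, 10, 6], [28, 36, 35]]
  items=[[19, 10, 6], [28, 36, 35]], result=28

Final answer: 28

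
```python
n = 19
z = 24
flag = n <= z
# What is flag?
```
Trace:
  n=19
  n=19, z=24
  n=19, z=24, flag=True

Final answer: True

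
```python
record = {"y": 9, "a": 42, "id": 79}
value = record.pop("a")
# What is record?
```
Trace:
  record={'y': 9, 'a': 42, 'id': 79}
  record={'y': 9, 'id': 79}, value=42

Final answer: {'y': 9, 'id': 79}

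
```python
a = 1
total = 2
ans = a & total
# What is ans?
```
Trace:
  a=1
  a=1, total=2
  a=1, total=2, ans=0

Final answer: 0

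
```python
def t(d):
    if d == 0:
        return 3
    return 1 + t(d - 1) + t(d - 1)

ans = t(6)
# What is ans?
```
Call trace (a repeated sub-call is expanded the first time; later identical calls just restate its return value):
t(d=6)
  t(d=5)
    t(d=4)
      t(d=3)
        t(d=2)
          t(d=1)
            t(d=0)
            -> return 3
            t(d=0)
            -> return 3
          -> return 7
          t(d=1) -> return 7  (same call as traced above)
        -> return 15
        t(d=2) -> return 15  (same call as traced above)
      -> return 31
      t(d=3) -> return 31  (same call as traced above)
    -> return 63
    t(d=4) -> return 63  (same call as traced above)
  -> return 127
  t(d=5) -> return 127  (same call as traced above)
-> return 255

Final answer: 255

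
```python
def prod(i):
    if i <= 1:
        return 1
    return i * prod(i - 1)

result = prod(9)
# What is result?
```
Call trace:
prod(i=9)
  prod(i=8)
    prod(i=7)
      prod(i=6)
        prod(i=5)
          prod(i=4)
            prod(i=3)
              prod(i=2)
                prod(i=1)
                -> return 1
              -> return 2
            -> return 6
          -> return 24
        -> return 120
      -> return 720
    -> return 5040
  -> return 40320
-> return 362880

Final answer: 362880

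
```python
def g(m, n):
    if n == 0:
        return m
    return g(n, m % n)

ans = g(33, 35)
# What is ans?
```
Call trace:
g(m=33, n=35)
  g(m=35, n=33)
    g(m=33, n=2)
      g(m=2, n=1)
        g(m=1, n=0)
        -> return 1
      -> return 1
    -> return 1
  -> return 1
-> return 1

Final answer: 1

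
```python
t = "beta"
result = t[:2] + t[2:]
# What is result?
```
Trace:
  t='beta'
  t='beta', result='beta'

Final answer: 'beta'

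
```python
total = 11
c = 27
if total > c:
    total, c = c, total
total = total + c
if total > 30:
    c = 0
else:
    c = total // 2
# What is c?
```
Trace:
  total=11
  total=11, c=27
  total=11, c=27
  total=38, c=27
  total=38, c=0

Final answer: 0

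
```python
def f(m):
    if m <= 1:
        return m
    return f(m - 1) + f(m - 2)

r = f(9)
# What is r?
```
Call trace (a repeated sub-call is expanded the first time; later identical calls just restate its return value):
f(m=9)
  f(m=8)
    f(m=7)
      f(m=6)
        f(m=5)
          f(m=4)
            f(m=3)
              f(m=2)
                f(m=1)
                -> return 1
                f(m=0)
                -> return 0
              -> return 1
              f(m=1)
              -> return 1
            -> return 2
            f(m=2) -> return 1  (same call as traced above)
          -> return 3
          f(m=3) -> return 2  (same call as traced above)
        -> return 5
        f(m=4) -> return 3  (same call as traced above)
      -> return 8
      f(m=5) -> return 5  (same call as traced above)
    -> return 13
    f(m=6) -> return 8  (same call as traced above)
  -> return 21
  f(m=7) -> return 13  (same call as traced above)
-> return 34

Final answer: 34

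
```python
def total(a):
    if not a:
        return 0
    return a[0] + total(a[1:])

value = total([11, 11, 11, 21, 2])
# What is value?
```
Call trace:
total(a=[11, 11, 11, 21, 2])
  total(a=[11, 11, 21, 2])
    total(a=[11, 21, 2])
      total(a=[21, 2])
        total(a=[2])
          total(a=[])
          -> return 0
        -> return 2
      -> return 23
    -> return 34
  -> return 45
-> return 56

Final answer: 56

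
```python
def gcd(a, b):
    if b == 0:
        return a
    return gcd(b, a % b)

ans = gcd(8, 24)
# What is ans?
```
Call trace:
gcd(a=8, b=24)
  gcd(a=24, b=8)
    gcd(a=8, b=0)
    -> return 8
  -> return 8
-> return 8

Final answer: 8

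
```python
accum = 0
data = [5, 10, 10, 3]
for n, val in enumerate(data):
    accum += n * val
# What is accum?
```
Trace:
  accum=0
  accum=0, n=0, val=5
  accum=10, n=1, val=10
  accum=30, n=2, val=10
  accum=39, n=3, val=3

Final answer: 39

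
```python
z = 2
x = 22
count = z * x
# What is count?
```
Trace:
  z=2
  z=2, x=22
  z=2, x=22, count=44

Final answer: 44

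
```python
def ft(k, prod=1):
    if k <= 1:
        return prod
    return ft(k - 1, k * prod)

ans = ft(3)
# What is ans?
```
Call trace:
ft(k=3, prod=1)
  ft(k=2, prod=3)
    ft(k=1, prod=6)
    -> return 6
  -> return 6
-> return 6

Final answer: 6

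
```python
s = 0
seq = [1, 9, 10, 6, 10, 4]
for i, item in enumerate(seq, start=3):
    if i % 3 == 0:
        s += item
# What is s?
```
Trace:
  s=0
  s=1, i=3, item=1
  s=1, i=4, item=9
  s=1, i=5, item=10
  s=7, i=6, item=6
  s=7, i=7, item=10
  s=7, i=8, item=4

Final answer: 7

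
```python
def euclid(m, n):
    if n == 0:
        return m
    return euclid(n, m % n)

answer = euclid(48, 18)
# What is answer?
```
Call trace:
euclid(m=48, n=18)
  euclid(m=18, n=12)
    euclid(m=12, n=6)
      euclid(m=6, n=0)
      -> return 6
    -> return 6
  -> return 6
-> return 6

Final answer: 6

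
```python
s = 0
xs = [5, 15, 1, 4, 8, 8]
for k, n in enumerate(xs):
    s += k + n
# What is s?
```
Trace:
  s=0
  s=5, k=0, n=5
  s=21, k=1, n=15
  s=24, k=2, n=1
  s=31, k=3, n=4
  s=43, k=4, n=8
  s=56, k=5, n=8

Final answer: 56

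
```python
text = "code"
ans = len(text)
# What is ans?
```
Trace:
  text='code'
  text='code', ans=4

Final answer: 4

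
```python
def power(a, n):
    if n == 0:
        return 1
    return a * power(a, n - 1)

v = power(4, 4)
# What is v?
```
Call trace:
power(a=4, n=4)
  power(a=4, n=3)
    power(a=4, n=2)
      power(a=4, n=1)
        power(a=4, n=0)
        -> return 1
      -> return 4
    -> return 16
  -> return 64
-> return 256

Final answer: 256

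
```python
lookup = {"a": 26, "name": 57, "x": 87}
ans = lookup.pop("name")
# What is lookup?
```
Trace:
  lookup={'a': 26, 'name': 57, 'x': 87}
  lookup={'a': 26, 'x': 87}, ans=57

Final answer: {'a': 26, 'x': 87}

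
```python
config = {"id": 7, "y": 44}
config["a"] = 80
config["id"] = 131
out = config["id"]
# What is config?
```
Trace:
  config={'id': 7, 'y': 44}
  config={'id': 7, 'y': 44, 'a': 80}
  config={'id': 131, 'y': 44, 'a': 80}
  config={'id': 131, 'y': 44, 'a': 80}, out=131

Final answer: {'id': 131, 'y': 44, 'a': 80}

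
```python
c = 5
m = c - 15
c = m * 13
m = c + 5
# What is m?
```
Trace:
  c=5
  c=5, m=-10
  c=-130, m=-10
  c=-130, m=-125

Final answer: -125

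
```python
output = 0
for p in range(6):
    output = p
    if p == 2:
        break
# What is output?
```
Trace:
  output=0
  output=0, p=0
  output=1, p=1
  output=2, p=2

Final answer: 2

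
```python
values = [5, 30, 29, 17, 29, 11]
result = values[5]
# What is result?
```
Trace:
  values=[5, 30, 29, 17, 29, 11]
  values=[5, 30, 29, 17, 29, 11], result=11

Final answer: 11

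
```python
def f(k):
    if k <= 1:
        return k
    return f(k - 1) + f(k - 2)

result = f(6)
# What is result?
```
Call trace (a repeated sub-call is expanded the first time; later identical calls just restate its return value):
f(k=6)
  f(k=5)
    f(k=4)
      f(k=3)
        f(k=2)
          f(k=1)
          -> return 1
          f(k=0)
          -> return 0
        -> return 1
        f(k=1)
        -> return 1
      -> return 2
      f(k=2) -> return 1  (same call as traced above)
    -> return 3
    f(k=3) -> return 2  (same call as traced above)
  -> return 5
  f(k=4) -> return 3  (same call as traced above)
-> return 8

Final answer: 8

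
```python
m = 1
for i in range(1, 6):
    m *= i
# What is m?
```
Trace:
  m=1
  m=1, i=1
  m=2, i=2
  m=6, i=3
  m=24, i=4
  m=120, i=5

Final answer: 120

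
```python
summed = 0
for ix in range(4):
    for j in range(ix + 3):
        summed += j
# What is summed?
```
Trace:
  summed=0
  summed=0, ix=0, j=0
  summed=1, ix=0, j=1
  summed=3, ix=0, j=2
  summed=3, ix=1, j=0
  summed=4, ix=1, j=1
  summed=6, ix=1, j=2
  summed=9, ix=1, j=3
  summed=9, ix=2, j=0
  summed=10, ix=2, j=1
  summed=12, ix=2, j=2
  summed=15, ix=2, j=3
  summed=19, ix=2, j=4
  summed=19, ix=3, j=0
  summed=20, ix=3, j=1
  summed=22, ix=3, j=2
  summed=25, ix=3, j=3
  summed=29, ix=3, j=4
  summed=34, ix=3, j=5

Final answer: 34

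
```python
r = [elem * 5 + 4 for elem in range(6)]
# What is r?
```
Trace:
  elem=0
  elem=1
  elem=2
  elem=3
  elem=4
  elem=5
  r=[4, 9, 14, 19, 24, 29]

Final answer: [4, 9, 14, 19, 24, 29]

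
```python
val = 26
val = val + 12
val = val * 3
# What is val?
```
Trace:
  val=26
  val=38
  val=114

Final answer: 114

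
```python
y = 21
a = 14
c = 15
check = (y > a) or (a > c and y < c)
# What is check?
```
Trace:
  y=21
  y=21, a=14
  y=21, a=14, c=15
  y=21, a=14, c=15, check=True

Final answer: True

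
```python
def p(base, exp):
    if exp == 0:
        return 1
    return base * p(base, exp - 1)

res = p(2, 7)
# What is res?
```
Call trace:
p(base=2, exp=7)
  p(base=2, exp=6)
    p(base=2, exp=5)
      p(base=2, exp=4)
        p(base=2, exp=3)
          p(base=2, exp=2)
            p(base=2, exp=1)
              p(base=2, exp=0)
              -> return 1
            -> return 2
          -> return 4
        -> return 8
      -> return 16
    -> return 32
  -> return 64
-> return 128

Final answer: 128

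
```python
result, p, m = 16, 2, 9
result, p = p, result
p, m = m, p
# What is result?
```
Trace:
  result=16, p=2, m=9
  result=2, p=16, m=9
  result=2, p=9, m=16

Final answer: 2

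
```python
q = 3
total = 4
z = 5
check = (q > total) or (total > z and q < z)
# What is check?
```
Trace:
  q=3
  q=3, total=4
  q=3, total=4, z=5
  q=3, total=4, z=5, check=False

Final answer: False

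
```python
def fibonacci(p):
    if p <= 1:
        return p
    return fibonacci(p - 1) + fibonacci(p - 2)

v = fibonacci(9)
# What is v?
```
Call trace (a repeated sub-call is expanded the first time; later identical calls just restate its return value):
fibonacci(p=9)
  fibonacci(p=8)
    fibonacci(p=7)
      fibonacci(p=6)
        fibonacci(p=5)
          fibonacci(p=4)
            fibonacci(p=3)
              fibonacci(p=2)
                fibonacci(p=1)
                -> return 1
                fibonacci(p=0)
                -> return 0
              -> return 1
              fibonacci(p=1)
              -> return 1
            -> return 2
            fibonacci(p=2) -> return 1  (same call as traced above)
          -> return 3
          fibonacci(p=3) -> return 2  (same call as traced above)
        -> return 5
        fibonacci(p=4) -> return 3  (same call as traced above)
      -> return 8
      fibonacci(p=5) -> return 5  (same call as traced above)
    -> return 13
    fibonacci(p=6) -> return 8  (same call as traced above)
  -> return 21
  fibonacci(p=7) -> return 13  (same call as traced above)
-> return 34

Final answer: 34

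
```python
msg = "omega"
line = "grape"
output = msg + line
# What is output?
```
Trace:
  msg='omega'
  msg='omega', line='grape'
  msg='omega', line='grape', output='omegagrape'

Final answer: 'omegagrape'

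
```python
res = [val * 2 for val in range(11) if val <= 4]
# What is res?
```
Trace:
  val=0
  val=1
  val=2
  val=3
  val=4
  val=5
  val=6
  val=7
  val=8
  val=9
  val=10
  res=[0, 2, 4, 6, 8]

Final answer: [0, 2, 4, 6, 8]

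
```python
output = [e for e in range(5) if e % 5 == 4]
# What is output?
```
Trace:
  e=0
  e=1
  e=2
  e=3
  e=4
  output=[4]

Final answer: [4]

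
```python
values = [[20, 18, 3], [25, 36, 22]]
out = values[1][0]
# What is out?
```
Trace:
  values=[[20, 18, 3], [25, 36, 22]]
  values=[[20, 18, 3], [25, 36, 22]], out=25

Final answer: 25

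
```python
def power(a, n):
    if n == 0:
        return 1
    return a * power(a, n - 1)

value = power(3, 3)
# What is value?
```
Call trace:
power(a=3, n=3)
  power(a=3, n=2)
    power(a=3, n=1)
      power(a=3, n=0)
      -> return 1
    -> return 3
  -> return 9
-> return 27

Final answer: 27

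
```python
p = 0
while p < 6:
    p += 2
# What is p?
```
Trace:
  p=0
  p=2
  p=4
  p=6

Final answer: 6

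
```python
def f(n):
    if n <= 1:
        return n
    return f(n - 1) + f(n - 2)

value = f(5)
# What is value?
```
Call trace (a repeated sub-call is expanded the first time; later identical calls just restate its return value):
f(n=5)
  f(n=4)
    f(n=3)
      f(n=2)
        f(n=1)
        -> return 1
        f(n=0)
        -> return 0
      -> return 1
      f(n=1)
      -> return 1
    -> return 2
    f(n=2) -> return 1  (same call as traced above)
  -> return 3
  f(n=3) -> return 2  (same call as traced above)
-> return 5

Final answer: 5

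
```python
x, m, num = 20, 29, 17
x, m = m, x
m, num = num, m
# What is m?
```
Trace:
  x=20, m=29, num=17
  x=29, m=20, num=17
  x=29, m=17, num=20

Final answer: 17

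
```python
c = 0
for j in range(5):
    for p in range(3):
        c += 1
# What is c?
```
Trace:
  c=0
  c=1, j=0, p=0
  c=2, j=0, p=1
  c=3, j=0, p=2
  c=4, j=1, p=0
  c=5, j=1, p=1
  c=6, j=1, p=2
  c=7, j=2, p=0
  c=8, j=2, p=1
  c=9, j=2, p=2
  c=10, j=3, p=0
  c=11, j=3, p=1
  c=12, j=3, p=2
  c=13, j=4, p=0
  c=14, j=4, p=1
  c=15, j=4, p=2

Final answer: 15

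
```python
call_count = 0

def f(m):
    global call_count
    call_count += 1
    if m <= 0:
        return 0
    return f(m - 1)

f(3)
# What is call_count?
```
Call trace:
f(m=3)
  f(m=2)
    f(m=1)
      f(m=0)
      -> return 0
    -> return 0
  -> return 0
-> return 0

call_count is incremented once per call. f is entered once for each m = 3, 2, 1, 0 (the m <= 0 call returns without recursing), i.e. 3 + 1 calls.
call_count = 4

Final answer: 4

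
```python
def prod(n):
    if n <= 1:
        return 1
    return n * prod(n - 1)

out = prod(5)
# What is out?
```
Call trace:
prod(n=5)
  prod(n=4)
    prod(n=3)
      prod(n=2)
        prod(n=1)
        -> return 1
      -> return 2
    -> return 6
  -> return 24
-> return 120

Final answer: 120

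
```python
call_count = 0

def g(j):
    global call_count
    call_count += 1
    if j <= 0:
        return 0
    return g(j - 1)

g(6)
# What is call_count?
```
Call trace:
g(j=6)
  g(j=5)
    g(j=4)
      g(j=3)
        g(j=2)
          g(j=1)
            g(j=0)
            -> return 0
          -> return 0
        -> return 0
      -> return 0
    -> return 0
  -> return 0
-> return 0

call_count is incremented once per call. g is entered once for each j = 6, 5, 4, 3, 2, 1, 0 (the j <= 0 call returns without recursing), i.e. 6 + 1 calls.
call_count = 7

Final answer: 7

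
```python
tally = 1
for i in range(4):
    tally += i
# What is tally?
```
Trace:
  tally=1
  tally=1, i=0
  tally=2, i=1
  tally=4, i=2
  tally=7, i=3

Final answer: 7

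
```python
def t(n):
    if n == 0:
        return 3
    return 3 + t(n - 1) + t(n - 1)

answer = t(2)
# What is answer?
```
Call trace (a repeated sub-call is expanded the first time; later identical calls just restate its return value):
t(n=2)
  t(n=1)
    t(n=0)
    -> return 3
    t(n=0)
    -> return 3
  -> return 9
  t(n=1) -> return 9  (same call as traced above)
-> return 21

Final answer: 21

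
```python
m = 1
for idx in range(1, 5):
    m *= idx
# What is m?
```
Trace:
  m=1
  m=1, idx=1
  m=2, idx=2
  m=6, idx=3
  m=24, idx=4

Final answer: 24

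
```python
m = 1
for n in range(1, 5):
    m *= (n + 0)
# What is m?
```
Trace:
  m=1
  m=1, n=1
  m=2, n=2
  m=6, n=3
  m=24, n=4

Final answer: 24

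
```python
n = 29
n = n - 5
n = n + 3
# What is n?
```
Trace:
  n=29
  n=24
  n=27

Final answer: 27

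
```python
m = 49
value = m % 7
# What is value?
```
Trace:
  m=49
  m=49, value=0

Final answer: 0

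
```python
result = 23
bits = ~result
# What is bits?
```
Trace:
  result=23
  result=23, bits=-24

Final answer: -24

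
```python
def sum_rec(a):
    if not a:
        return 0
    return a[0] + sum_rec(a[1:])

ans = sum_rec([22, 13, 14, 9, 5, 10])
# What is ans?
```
Call trace:
sum_rec(a=[22, 13, 14, 9, 5, 10])
  sum_rec(a=[13, 14, 9, 5, 10])
    sum_rec(a=[14, 9, 5, 10])
      sum_rec(a=[9, 5, 10])
        sum_rec(a=[5, 10])
          sum_rec(a=[10])
            sum_rec(a=[])
            -> return 0
          -> return 10
        -> return 15
      -> return 24
    -> return 38
  -> return 51
-> return 73

Final answer: 73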